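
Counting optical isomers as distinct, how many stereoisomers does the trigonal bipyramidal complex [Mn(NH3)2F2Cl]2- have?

Placing the ligands in turn and identifying arrangements related by rotation or reflection leaves 5 distinct geometric isomers.
One of these lacks any improper symmetry element and so occurs as an enantiomeric pair, giving 5 + 1 = 6 stereoisomers in total.

6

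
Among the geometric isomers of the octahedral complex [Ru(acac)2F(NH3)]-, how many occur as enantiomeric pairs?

In an octahedral complex each vertex has one trans partner and four cis neighbours.
Each acac is bidentate and must span two cis positions.
Working through the distinct placements yields 2 geometric isomers: F and NH3 mutually trans; F and NH3 mutually cis (chiral).
One of these lacks any improper symmetry element and so occurs as an enantiomeric pair, giving 2 + 1 = 3 stereoisomers in total.

1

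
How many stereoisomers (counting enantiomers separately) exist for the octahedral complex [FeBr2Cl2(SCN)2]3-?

An octahedron has six vertices in three trans pairs; every non-trans pair is cis.
Systematic placement gives 5 geometric isomers: Br trans, Cl trans, SCN trans; Br trans, Cl cis, SCN cis; Br cis, Cl cis, SCN trans; Br cis, Cl cis, SCN cis (chiral); Br cis, Cl trans, SCN cis.
One of these lacks any improper symmetry element and so occurs as an enantiomeric pair, giving 5 + 1 = 6 stereoisomers in total.

6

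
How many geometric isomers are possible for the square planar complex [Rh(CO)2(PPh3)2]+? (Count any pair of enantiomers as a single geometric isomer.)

A square has two trans pairs of vertices; adjacent vertices are cis.
The distinct arrangements are (2 in all): CO cis; CO trans.

2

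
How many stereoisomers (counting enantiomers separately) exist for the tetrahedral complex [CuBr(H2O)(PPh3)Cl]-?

2

Only one geometric arrangement is possible; it has no improper symmetry element, so it exists as a pair of enantiomers (2 stereoisomers).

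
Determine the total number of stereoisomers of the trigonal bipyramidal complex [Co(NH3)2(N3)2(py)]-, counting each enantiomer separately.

A trigonal bipyramid has two axial and three equatorial sites, which are chemically inequivalent.
Exhaustive case analysis gives 5 geometric isomers.
One of these lacks any improper symmetry element and so occurs as an enantiomeric pair, giving 5 + 1 = 6 stereoisomers in total.

6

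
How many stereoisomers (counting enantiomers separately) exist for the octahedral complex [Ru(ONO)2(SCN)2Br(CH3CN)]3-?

The six octahedral sites form three mutually perpendicular trans pairs.
The distinct arrangements are (6 in all): ONO trans, SCN trans; ONO cis, SCN cis (3 arrangements, 2 chiral); ONO cis, SCN trans; ONO trans, SCN cis.
Of these, 2 lack any improper symmetry element and so occur as enantiomeric pairs, giving 6 + 2 = 8 stereoisomers in total.

8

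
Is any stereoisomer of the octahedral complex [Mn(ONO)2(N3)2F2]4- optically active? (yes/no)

An octahedron has six vertices in three trans pairs; every non-trans pair is cis.
There are 5 geometric isomers: ONO trans, N3 trans, F trans; ONO cis, N3 cis, F trans; ONO trans, N3 cis, F cis; ONO cis, N3 cis, F cis (chiral); ONO cis, N3 trans, F cis.
One of these lacks any improper symmetry element and so occurs as an enantiomeric pair, giving 5 + 1 = 6 stereoisomers in total.

yes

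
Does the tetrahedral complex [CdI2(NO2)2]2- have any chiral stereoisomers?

no

All four vertices of a tetrahedron are equivalent and mutually adjacent, so cis/trans isomerism cannot arise.
Only one geometric arrangement is possible.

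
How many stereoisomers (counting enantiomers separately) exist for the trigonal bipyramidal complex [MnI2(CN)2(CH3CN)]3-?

A trigonal bipyramid has two axial and three equatorial sites, which are chemically inequivalent.
Systematic enumeration (placing each ligand type in turn and discarding arrangements equivalent by rotation or reflection) gives 5 geometric isomers.
One of these lacks any improper symmetry element and so occurs as an enantiomeric pair, giving 5 + 1 = 6 stereoisomers in total.

6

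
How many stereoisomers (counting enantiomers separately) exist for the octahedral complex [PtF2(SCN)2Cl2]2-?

6

The six octahedral sites form three mutually perpendicular trans pairs.
Working through the distinct placements yields 5 geometric isomers: F trans, SCN trans, Cl trans; F cis, SCN cis, Cl trans; F cis, SCN trans, Cl cis; F cis, SCN cis, Cl cis (chiral); F trans, SCN cis, Cl cis.
One of these lacks any improper symmetry element and so occurs as an enantiomeric pair, giving 5 + 1 = 6 stereoisomers in total.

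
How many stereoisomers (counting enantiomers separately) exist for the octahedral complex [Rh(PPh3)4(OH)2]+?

2

The six octahedral sites form three mutually perpendicular trans pairs.
There are 2 geometric isomers: OH trans; OH cis.
Each arrangement has an internal mirror plane or centre of symmetry, so none is chiral.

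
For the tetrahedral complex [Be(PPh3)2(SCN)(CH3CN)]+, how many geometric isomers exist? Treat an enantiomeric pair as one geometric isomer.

All four vertices of a tetrahedron are equivalent and mutually adjacent, so cis/trans isomerism cannot arise.
Only one geometric arrangement is possible.

1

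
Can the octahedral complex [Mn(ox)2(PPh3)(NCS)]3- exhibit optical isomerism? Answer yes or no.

Each ox is bidentate and must span two cis positions.
There are 2 geometric isomers: PPh3 and NCS mutually trans; PPh3 and NCS mutually cis (chiral).
One of these lacks any improper symmetry element and so occurs as an enantiomeric pair, giving 2 + 1 = 3 stereoisomers in total.

yes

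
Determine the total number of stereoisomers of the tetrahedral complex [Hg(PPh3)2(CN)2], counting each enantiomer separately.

In a tetrahedral complex all four positions are equivalent and every pair of ligands is adjacent — there is no cis/trans distinction.
Only one geometric arrangement is possible.

1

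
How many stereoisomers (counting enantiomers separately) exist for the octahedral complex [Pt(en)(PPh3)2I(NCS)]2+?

An octahedron has six vertices in three trans pairs; every non-trans pair is cis.
Each en is bidentate and must span two cis positions.
There are 4 geometric isomers: PPh3 cis (3 arrangements, 2 chiral); PPh3 trans.
Of these, 2 lack any improper symmetry element and so occur as enantiomeric pairs, giving 4 + 2 = 6 stereoisomers in total.

6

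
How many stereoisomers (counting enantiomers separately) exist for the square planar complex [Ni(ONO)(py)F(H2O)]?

In a square planar complex each vertex has one trans partner and two cis neighbours.
There are 3 geometric isomers: (F/ONO trans, H2O/py trans); (F/py trans, H2O/ONO trans); (F/H2O trans, ONO/py trans).
Each arrangement has an internal mirror plane or centre of symmetry, so none is chiral.

3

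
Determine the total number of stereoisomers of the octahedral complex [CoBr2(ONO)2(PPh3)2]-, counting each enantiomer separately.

6

In an octahedral complex each vertex has one trans partner and four cis neighbours.
The distinct arrangements are (5 in all): Br trans, ONO trans, PPh3 trans; Br trans, ONO cis, PPh3 cis; Br cis, ONO cis, PPh3 trans; Br cis, ONO cis, PPh3 cis (chiral); Br cis, ONO trans, PPh3 cis.
One of these lacks any improper symmetry element and so occurs as an enantiomeric pair, giving 5 + 1 = 6 stereoisomers in total.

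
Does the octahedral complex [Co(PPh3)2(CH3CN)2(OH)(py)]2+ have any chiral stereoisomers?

yes

In an octahedral complex each vertex has one trans partner and four cis neighbours.
Systematic placement gives 6 geometric isomers: PPh3 cis, CH3CN trans; PPh3 trans, CH3CN trans; PPh3 cis, CH3CN cis (3 arrangements, 2 chiral); PPh3 trans, CH3CN cis.
Of these, 2 lack any improper symmetry element and so occur as enantiomeric pairs, giving 6 + 2 = 8 stereoisomers in total.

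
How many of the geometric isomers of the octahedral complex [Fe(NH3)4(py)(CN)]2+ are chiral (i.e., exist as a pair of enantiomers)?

The six octahedral sites form three mutually perpendicular trans pairs.
Systematic placement gives 2 geometric isomers: py and CN mutually cis; py and CN mutually trans.
Each arrangement has an internal mirror plane or centre of symmetry, so none is chiral.

0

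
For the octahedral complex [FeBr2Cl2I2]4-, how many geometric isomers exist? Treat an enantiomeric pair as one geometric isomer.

There are 5 geometric isomers: Br trans, Cl trans, I trans; Br trans, Cl cis, I cis; Br cis, Cl cis, I trans; Br cis, Cl cis, I cis (chiral); Br cis, Cl trans, I cis.

5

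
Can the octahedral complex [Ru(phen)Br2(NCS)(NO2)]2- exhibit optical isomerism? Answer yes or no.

The six octahedral sites form three mutually perpendicular trans pairs.
Each phen is bidentate and must span two cis positions.
There are 4 geometric isomers: Br trans; Br cis (3 arrangements, 2 chiral).
Of these, 2 lack any improper symmetry element and so occur as enantiomeric pairs, giving 4 + 2 = 6 stereoisomers in total.

yes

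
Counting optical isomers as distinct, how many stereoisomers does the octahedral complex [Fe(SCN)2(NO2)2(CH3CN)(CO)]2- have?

The distinct arrangements are (6 in all): SCN trans, NO2 trans; SCN cis, NO2 cis (3 arrangements, 2 chiral); SCN trans, NO2 cis; SCN cis, NO2 trans.
Of these, 2 lack any improper symmetry element and so occur as enantiomeric pairs, giving 6 + 2 = 8 stereoisomers in total.

8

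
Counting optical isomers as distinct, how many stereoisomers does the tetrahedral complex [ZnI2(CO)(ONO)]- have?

In a tetrahedral complex all four positions are equivalent and every pair of ligands is adjacent — there is no cis/trans distinction.
Only one geometric arrangement is possible.

1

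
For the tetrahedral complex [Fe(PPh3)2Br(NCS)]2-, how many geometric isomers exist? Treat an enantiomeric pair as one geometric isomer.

1

In a tetrahedral complex all four positions are equivalent and every pair of ligands is adjacent — there is no cis/trans distinction.
Only one geometric arrangement is possible.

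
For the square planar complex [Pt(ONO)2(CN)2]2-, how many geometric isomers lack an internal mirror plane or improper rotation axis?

In a square planar complex each vertex has one trans partner and two cis neighbours.
The distinct arrangements are (2 in all): ONO cis; ONO trans.
Each arrangement has an internal mirror plane or centre of symmetry, so none is chiral.

0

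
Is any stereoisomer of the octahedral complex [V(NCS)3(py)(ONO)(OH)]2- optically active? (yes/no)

yes

In an octahedral complex each vertex has one trans partner and four cis neighbours.
Working through the distinct placements yields 4 geometric isomers: NCS mer (3 arrangements); NCS fac (chiral).
One of these lacks any improper symmetry element and so occurs as an enantiomeric pair, giving 4 + 1 = 5 stereoisomers in total.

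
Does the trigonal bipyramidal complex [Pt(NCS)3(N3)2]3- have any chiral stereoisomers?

In a trigonal bipyramid the two axial positions differ from the three equatorial ones.
The distinct arrangements are (3 in all): N3 both axial; N3 one axial, one equatorial; N3 both equatorial.
Each arrangement has an internal mirror plane or centre of symmetry, so none is chiral.

no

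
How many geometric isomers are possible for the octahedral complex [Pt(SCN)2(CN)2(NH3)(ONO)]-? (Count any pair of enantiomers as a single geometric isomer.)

The distinct arrangements are (6 in all): SCN trans, CN trans; SCN cis, CN trans; SCN trans, CN cis; SCN cis, CN cis (3 arrangements, 2 chiral).

6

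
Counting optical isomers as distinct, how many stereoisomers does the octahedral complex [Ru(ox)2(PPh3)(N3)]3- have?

3

The six octahedral sites form three mutually perpendicular trans pairs.
Each ox is bidentate and must span two cis positions.
Systematic placement gives 2 geometric isomers: PPh3 and N3 mutually trans; PPh3 and N3 mutually cis (chiral).
One of these lacks any improper symmetry element and so occurs as an enantiomeric pair, giving 2 + 1 = 3 stereoisomers in total.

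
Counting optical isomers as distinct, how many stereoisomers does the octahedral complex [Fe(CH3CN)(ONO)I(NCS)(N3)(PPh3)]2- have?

An octahedron has six vertices in three trans pairs; every non-trans pair is cis.
Systematic enumeration (placing each ligand type in turn and discarding arrangements equivalent by rotation or reflection) gives 15 geometric isomers.
Of these, 15 lack any improper symmetry element and so occur as enantiomeric pairs, giving 15 + 15 = 30 stereoisomers in total.

30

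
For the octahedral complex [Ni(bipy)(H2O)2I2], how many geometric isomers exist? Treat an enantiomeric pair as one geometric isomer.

3

Each bipy is bidentate and must span two cis positions.
There are 3 geometric isomers: H2O trans, I cis; H2O cis, I cis (chiral); H2O cis, I trans.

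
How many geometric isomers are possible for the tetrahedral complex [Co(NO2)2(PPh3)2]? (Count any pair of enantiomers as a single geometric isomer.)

1

All four vertices of a tetrahedron are equivalent and mutually adjacent, so cis/trans isomerism cannot arise.
Only one geometric arrangement is possible.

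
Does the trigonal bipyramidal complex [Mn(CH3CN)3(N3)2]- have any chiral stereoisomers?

no

A trigonal bipyramid has two axial and three equatorial sites, which are chemically inequivalent.
Systematic placement gives 3 geometric isomers: N3 both equatorial; N3 one axial, one equatorial; N3 both axial.
Each arrangement has an internal mirror plane or centre of symmetry, so none is chiral.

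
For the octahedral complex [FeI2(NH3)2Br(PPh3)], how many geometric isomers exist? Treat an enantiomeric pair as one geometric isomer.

6

The six octahedral sites form three mutually perpendicular trans pairs.
Working through the distinct placements yields 6 geometric isomers: I cis, NH3 cis (3 arrangements, 2 chiral); I cis, NH3 trans; I trans, NH3 cis; I trans, NH3 trans.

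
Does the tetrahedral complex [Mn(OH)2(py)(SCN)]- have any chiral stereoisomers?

no

In a tetrahedral complex all four positions are equivalent and every pair of ligands is adjacent — there is no cis/trans distinction.
Only one geometric arrangement is possible.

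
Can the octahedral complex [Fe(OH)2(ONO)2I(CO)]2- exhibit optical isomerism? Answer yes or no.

yes

There are 6 geometric isomers: OH trans, ONO trans; OH cis, ONO cis (3 arrangements, 2 chiral); OH cis, ONO trans; OH trans, ONO cis.
Of these, 2 lack any improper symmetry element and so occur as enantiomeric pairs, giving 6 + 2 = 8 stereoisomers in total.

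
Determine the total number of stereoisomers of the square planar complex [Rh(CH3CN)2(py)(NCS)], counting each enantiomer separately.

There are 2 geometric isomers: CH3CN cis; CH3CN trans.
Each arrangement has an internal mirror plane or centre of symmetry, so none is chiral.

2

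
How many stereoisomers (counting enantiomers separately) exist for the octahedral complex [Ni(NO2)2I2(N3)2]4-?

In an octahedral complex each vertex has one trans partner and four cis neighbours.
Systematic placement gives 5 geometric isomers: NO2 trans, I trans, N3 trans; NO2 cis, I trans, N3 cis; NO2 trans, I cis, N3 cis; NO2 cis, I cis, N3 cis (chiral); NO2 cis, I cis, N3 trans.
One of these lacks any improper symmetry element and so occurs as an enantiomeric pair, giving 5 + 1 = 6 stereoisomers in total.

6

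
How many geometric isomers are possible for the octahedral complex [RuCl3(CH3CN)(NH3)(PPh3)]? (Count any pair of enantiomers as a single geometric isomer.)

4

An octahedron has six vertices in three trans pairs; every non-trans pair is cis.
There are 4 geometric isomers: Cl mer (3 arrangements); Cl fac (chiral).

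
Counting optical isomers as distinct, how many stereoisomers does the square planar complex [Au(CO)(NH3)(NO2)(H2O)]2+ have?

In a square planar complex each vertex has one trans partner and two cis neighbours.
Systematic placement gives 3 geometric isomers: (CO/NH3 trans, H2O/NO2 trans); (CO/NO2 trans, H2O/NH3 trans); (CO/H2O trans, NH3/NO2 trans).
Each arrangement has an internal mirror plane or centre of symmetry, so none is chiral.

3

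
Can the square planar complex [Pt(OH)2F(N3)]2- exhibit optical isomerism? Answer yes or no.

no

In a square planar complex each vertex has one trans partner and two cis neighbours.
Working through the distinct placements yields 2 geometric isomers: OH cis; OH trans.
Each arrangement has an internal mirror plane or centre of symmetry, so none is chiral.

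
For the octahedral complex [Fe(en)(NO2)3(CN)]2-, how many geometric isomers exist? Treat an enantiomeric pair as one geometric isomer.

2

An octahedron has six vertices in three trans pairs; every non-trans pair is cis.
Each en is bidentate and must span two cis positions.
There are 2 geometric isomers: NO2 fac; NO2 mer.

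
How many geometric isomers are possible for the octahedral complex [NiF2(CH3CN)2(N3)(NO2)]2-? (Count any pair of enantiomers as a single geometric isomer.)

The six octahedral sites form three mutually perpendicular trans pairs.
There are 6 geometric isomers: F trans, CH3CN trans; F cis, CH3CN trans; F cis, CH3CN cis (3 arrangements, 2 chiral); F trans, CH3CN cis.

6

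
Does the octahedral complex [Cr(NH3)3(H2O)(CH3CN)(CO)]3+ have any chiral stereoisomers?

Systematic placement gives 4 geometric isomers: NH3 mer (3 arrangements); NH3 fac (chiral).
One of these lacks any improper symmetry element and so occurs as an enantiomeric pair, giving 4 + 1 = 5 stereoisomers in total.

yes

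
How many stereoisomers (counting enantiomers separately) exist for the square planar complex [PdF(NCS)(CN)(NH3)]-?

3

In a square planar complex each vertex has one trans partner and two cis neighbours.
Systematic placement gives 3 geometric isomers: (CN/NCS trans, F/NH3 trans); (CN/NH3 trans, F/NCS trans); (CN/F trans, NCS/NH3 trans).
Each arrangement has an internal mirror plane or centre of symmetry, so none is chiral.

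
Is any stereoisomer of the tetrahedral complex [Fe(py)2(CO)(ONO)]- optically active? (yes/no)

no

All four vertices of a tetrahedron are equivalent and mutually adjacent, so cis/trans isomerism cannot arise.
Only one geometric arrangement is possible.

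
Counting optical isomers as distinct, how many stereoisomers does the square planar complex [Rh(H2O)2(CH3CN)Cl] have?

2

A square has two trans pairs of vertices; adjacent vertices are cis.
The distinct arrangements are (2 in all): H2O cis; H2O trans.
Each arrangement has an internal mirror plane or centre of symmetry, so none is chiral.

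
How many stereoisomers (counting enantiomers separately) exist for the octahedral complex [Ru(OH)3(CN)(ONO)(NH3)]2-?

In an octahedral complex each vertex has one trans partner and four cis neighbours.
The distinct arrangements are (4 in all): OH mer (3 arrangements); OH fac (chiral).
One of these lacks any improper symmetry element and so occurs as an enantiomeric pair, giving 4 + 1 = 5 stereoisomers in total.

5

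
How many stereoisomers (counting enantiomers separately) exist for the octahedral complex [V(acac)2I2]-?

An octahedron has six vertices in three trans pairs; every non-trans pair is cis.
Each acac is bidentate and must span two cis positions.
Systematic placement gives 2 geometric isomers: I trans; I cis (chiral).
One of these lacks any improper symmetry element and so occurs as an enantiomeric pair, giving 2 + 1 = 3 stereoisomers in total.

3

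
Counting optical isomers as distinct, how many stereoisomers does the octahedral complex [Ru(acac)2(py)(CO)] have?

3

Each acac is bidentate and must span two cis positions.
Systematic placement gives 2 geometric isomers: py and CO mutually cis (chiral); py and CO mutually trans.
One of these lacks any improper symmetry element and so occurs as an enantiomeric pair, giving 2 + 1 = 3 stereoisomers in total.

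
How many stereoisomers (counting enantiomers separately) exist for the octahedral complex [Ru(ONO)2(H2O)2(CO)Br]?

8

There are 6 geometric isomers: ONO trans, H2O trans; ONO cis, H2O cis (3 arrangements, 2 chiral); ONO trans, H2O cis; ONO cis, H2O trans.
Of these, 2 lack any improper symmetry element and so occur as enantiomeric pairs, giving 6 + 2 = 8 stereoisomers in total.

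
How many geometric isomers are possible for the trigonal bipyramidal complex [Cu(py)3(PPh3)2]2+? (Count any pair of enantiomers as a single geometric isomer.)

3

The distinct arrangements are (3 in all): PPh3 both axial; PPh3 one axial, one equatorial; PPh3 both equatorial.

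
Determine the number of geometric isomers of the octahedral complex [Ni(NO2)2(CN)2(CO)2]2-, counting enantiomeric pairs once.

5

In an octahedral complex each vertex has one trans partner and four cis neighbours.
Systematic placement gives 5 geometric isomers: NO2 trans, CN trans, CO trans; NO2 cis, CN trans, CO cis; NO2 trans, CN cis, CO cis; NO2 cis, CN cis, CO cis (chiral); NO2 cis, CN cis, CO trans.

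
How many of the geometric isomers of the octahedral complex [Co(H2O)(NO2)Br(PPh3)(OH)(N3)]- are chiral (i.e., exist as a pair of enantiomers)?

Exhaustive case analysis gives 15 geometric isomers.
Of these, 15 lack any improper symmetry element and so occur as enantiomeric pairs, giving 15 + 15 = 30 stereoisomers in total.

15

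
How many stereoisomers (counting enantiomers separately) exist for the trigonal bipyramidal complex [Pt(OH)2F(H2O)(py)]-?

10

A trigonal bipyramid has two axial and three equatorial sites, which are chemically inequivalent.
Systematic enumeration (placing each ligand type in turn and discarding arrangements equivalent by rotation or reflection) gives 7 geometric isomers.
Of these, 3 lack any improper symmetry element and so occur as enantiomeric pairs, giving 7 + 3 = 10 stereoisomers in total.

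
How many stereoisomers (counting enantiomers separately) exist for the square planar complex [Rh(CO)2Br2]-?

2

In a square planar complex each vertex has one trans partner and two cis neighbours.
Systematic placement gives 2 geometric isomers: CO cis; CO trans.
Each arrangement has an internal mirror plane or centre of symmetry, so none is chiral.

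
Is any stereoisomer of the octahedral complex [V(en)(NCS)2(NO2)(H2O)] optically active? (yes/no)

yes

Each en is bidentate and must span two cis positions.
There are 4 geometric isomers: NCS cis (3 arrangements, 2 chiral); NCS trans.
Of these, 2 lack any improper symmetry element and so occur as enantiomeric pairs, giving 4 + 2 = 6 stereoisomers in total.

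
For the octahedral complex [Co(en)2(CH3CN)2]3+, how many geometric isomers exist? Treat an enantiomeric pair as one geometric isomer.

Each en is bidentate and must span two cis positions.
The distinct arrangements are (2 in all): CH3CN trans; CH3CN cis (chiral).

2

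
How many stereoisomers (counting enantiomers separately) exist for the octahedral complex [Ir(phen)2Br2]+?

3

In an octahedral complex each vertex has one trans partner and four cis neighbours.
Each phen is bidentate and must span two cis positions.
There are 2 geometric isomers: Br trans; Br cis (chiral).
One of these lacks any improper symmetry element and so occurs as an enantiomeric pair, giving 2 + 1 = 3 stereoisomers in total.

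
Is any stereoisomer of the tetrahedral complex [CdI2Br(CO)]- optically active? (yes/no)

In a tetrahedral complex all four positions are equivalent and every pair of ligands is adjacent — there is no cis/trans distinction.
Only one geometric arrangement is possible.

no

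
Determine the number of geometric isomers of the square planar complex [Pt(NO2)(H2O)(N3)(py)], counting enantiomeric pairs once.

3

A square has two trans pairs of vertices; adjacent vertices are cis.
There are 3 geometric isomers: (H2O/NO2 trans, N3/py trans); (H2O/py trans, N3/NO2 trans); (H2O/N3 trans, NO2/py trans).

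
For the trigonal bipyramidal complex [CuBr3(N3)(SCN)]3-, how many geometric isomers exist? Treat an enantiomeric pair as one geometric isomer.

In a trigonal bipyramid the two axial positions differ from the three equatorial ones.
Working through the distinct placements yields 4 geometric isomers: N3 equatorial, SCN equatorial; N3 axial, SCN equatorial; N3 equatorial, SCN axial; N3 axial, SCN axial.

4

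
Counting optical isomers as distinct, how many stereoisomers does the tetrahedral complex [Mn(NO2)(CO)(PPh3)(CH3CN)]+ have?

2

In a tetrahedral complex all four positions are equivalent and every pair of ligands is adjacent — there is no cis/trans distinction.
Only one geometric arrangement is possible; it has no improper symmetry element, so it exists as a pair of enantiomers (2 stereoisomers).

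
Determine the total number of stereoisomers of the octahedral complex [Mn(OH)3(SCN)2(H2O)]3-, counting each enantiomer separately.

3

The distinct arrangements are (3 in all): OH mer, SCN trans; OH fac, SCN cis; OH mer, SCN cis.
Each arrangement has an internal mirror plane or centre of symmetry, so none is chiral.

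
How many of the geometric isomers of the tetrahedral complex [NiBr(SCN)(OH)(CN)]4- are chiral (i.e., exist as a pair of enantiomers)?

1

In a tetrahedral complex all four positions are equivalent and every pair of ligands is adjacent — there is no cis/trans distinction.
Only one geometric arrangement is possible; it has no improper symmetry element, so it exists as a pair of enantiomers (2 stereoisomers).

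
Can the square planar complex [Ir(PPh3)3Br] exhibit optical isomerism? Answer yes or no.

In a square planar complex each vertex has one trans partner and two cis neighbours.
Only one geometric arrangement is possible.

no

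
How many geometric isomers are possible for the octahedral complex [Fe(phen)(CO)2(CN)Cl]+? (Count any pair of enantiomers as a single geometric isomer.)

4

The six octahedral sites form three mutually perpendicular trans pairs.
Each phen is bidentate and must span two cis positions.
The distinct arrangements are (4 in all): CO cis (3 arrangements, 2 chiral); CO trans.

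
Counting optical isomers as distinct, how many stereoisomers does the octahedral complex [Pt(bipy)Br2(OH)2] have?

4

In an octahedral complex each vertex has one trans partner and four cis neighbours.
Each bipy is bidentate and must span two cis positions.
The distinct arrangements are (3 in all): Br trans, OH cis; Br cis, OH cis (chiral); Br cis, OH trans.
One of these lacks any improper symmetry element and so occurs as an enantiomeric pair, giving 3 + 1 = 4 stereoisomers in total.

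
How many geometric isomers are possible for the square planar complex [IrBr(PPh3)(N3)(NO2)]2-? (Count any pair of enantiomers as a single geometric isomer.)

3

In a square planar complex each vertex has one trans partner and two cis neighbours.
Systematic placement gives 3 geometric isomers: (Br/NO2 trans, N3/PPh3 trans); (Br/PPh3 trans, N3/NO2 trans); (Br/N3 trans, NO2/PPh3 trans).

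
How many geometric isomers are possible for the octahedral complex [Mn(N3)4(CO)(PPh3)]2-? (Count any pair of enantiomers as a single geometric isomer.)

2

There are 2 geometric isomers: CO and PPh3 mutually cis; CO and PPh3 mutually trans.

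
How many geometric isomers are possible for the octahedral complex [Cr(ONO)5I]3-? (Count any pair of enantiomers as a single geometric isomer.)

An octahedron has six vertices in three trans pairs; every non-trans pair is cis.
Only one geometric arrangement is possible.

1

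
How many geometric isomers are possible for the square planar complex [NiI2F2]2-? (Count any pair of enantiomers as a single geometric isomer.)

Working through the distinct placements yields 2 geometric isomers: I cis; I trans.

2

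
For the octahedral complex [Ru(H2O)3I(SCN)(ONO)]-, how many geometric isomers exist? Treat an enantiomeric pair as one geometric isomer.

4

In an octahedral complex each vertex has one trans partner and four cis neighbours.
Systematic placement gives 4 geometric isomers: H2O mer (3 arrangements); H2O fac (chiral).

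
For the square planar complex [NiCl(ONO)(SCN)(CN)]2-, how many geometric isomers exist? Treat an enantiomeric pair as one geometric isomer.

3

A square has two trans pairs of vertices; adjacent vertices are cis.
Systematic placement gives 3 geometric isomers: (CN/ONO trans, Cl/SCN trans); (CN/SCN trans, Cl/ONO trans); (CN/Cl trans, ONO/SCN trans).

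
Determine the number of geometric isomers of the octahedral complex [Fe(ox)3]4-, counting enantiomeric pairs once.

Each ox is bidentate and must span two cis positions.
Only one geometric arrangement is possible; it has no improper symmetry element, so it exists as a pair of enantiomers (2 stereoisomers).

1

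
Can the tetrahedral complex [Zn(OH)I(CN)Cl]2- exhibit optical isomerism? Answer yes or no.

yes

In a tetrahedral complex all four positions are equivalent and every pair of ligands is adjacent — there is no cis/trans distinction.
Only one geometric arrangement is possible; it has no improper symmetry element, so it exists as a pair of enantiomers (2 stereoisomers).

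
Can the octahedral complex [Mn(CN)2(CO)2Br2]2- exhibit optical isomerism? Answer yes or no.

Systematic placement gives 5 geometric isomers: CN trans, CO trans, Br trans; CN cis, CO cis, Br trans; CN cis, CO trans, Br cis; CN cis, CO cis, Br cis (chiral); CN trans, CO cis, Br cis.
One of these lacks any improper symmetry element and so occurs as an enantiomeric pair, giving 5 + 1 = 6 stereoisomers in total.

yes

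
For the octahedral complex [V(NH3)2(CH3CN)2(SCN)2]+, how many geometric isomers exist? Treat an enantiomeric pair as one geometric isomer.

In an octahedral complex each vertex has one trans partner and four cis neighbours.
The distinct arrangements are (5 in all): NH3 trans, CH3CN trans, SCN trans; NH3 cis, CH3CN trans, SCN cis; NH3 cis, CH3CN cis, SCN trans; NH3 cis, CH3CN cis, SCN cis (chiral); NH3 trans, CH3CN cis, SCN cis.

5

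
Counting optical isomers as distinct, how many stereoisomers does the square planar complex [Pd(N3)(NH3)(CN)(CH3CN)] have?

Systematic placement gives 3 geometric isomers: (CH3CN/N3 trans, CN/NH3 trans); (CH3CN/NH3 trans, CN/N3 trans); (CH3CN/CN trans, N3/NH3 trans).
Each arrangement has an internal mirror plane or centre of symmetry, so none is chiral.

3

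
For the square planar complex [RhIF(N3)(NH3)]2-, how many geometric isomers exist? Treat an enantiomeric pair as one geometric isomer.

3

A square has two trans pairs of vertices; adjacent vertices are cis.
Working through the distinct placements yields 3 geometric isomers: (F/N3 trans, I/NH3 trans); (F/NH3 trans, I/N3 trans); (F/I trans, N3/NH3 trans).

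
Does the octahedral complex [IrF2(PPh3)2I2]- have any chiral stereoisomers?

yes

Working through the distinct placements yields 5 geometric isomers: F trans, PPh3 trans, I trans; F trans, PPh3 cis, I cis; F cis, PPh3 trans, I cis; F cis, PPh3 cis, I cis (chiral); F cis, PPh3 cis, I trans.
One of these lacks any improper symmetry element and so occurs as an enantiomeric pair, giving 5 + 1 = 6 stereoisomers in total.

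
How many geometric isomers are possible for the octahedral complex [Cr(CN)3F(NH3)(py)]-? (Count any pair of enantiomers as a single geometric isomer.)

4

In an octahedral complex each vertex has one trans partner and four cis neighbours.
The distinct arrangements are (4 in all): CN mer (3 arrangements); CN fac (chiral).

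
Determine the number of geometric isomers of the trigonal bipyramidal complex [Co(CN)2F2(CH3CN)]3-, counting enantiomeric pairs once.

5

A trigonal bipyramid has two axial and three equatorial sites, which are chemically inequivalent.
Placing the ligands in turn and identifying arrangements related by rotation or reflection leaves 5 distinct geometric isomers.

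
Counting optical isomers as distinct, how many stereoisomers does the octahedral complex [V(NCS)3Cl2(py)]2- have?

An octahedron has six vertices in three trans pairs; every non-trans pair is cis.
Working through the distinct placements yields 3 geometric isomers: NCS mer, Cl trans; NCS fac, Cl cis; NCS mer, Cl cis.
Each arrangement has an internal mirror plane or centre of symmetry, so none is chiral.

3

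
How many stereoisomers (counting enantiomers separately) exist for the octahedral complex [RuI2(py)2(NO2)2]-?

An octahedron has six vertices in three trans pairs; every non-trans pair is cis.
There are 5 geometric isomers: I trans, py trans, NO2 trans; I trans, py cis, NO2 cis; I cis, py trans, NO2 cis; I cis, py cis, NO2 cis (chiral); I cis, py cis, NO2 trans.
One of these lacks any improper symmetry element and so occurs as an enantiomeric pair, giving 5 + 1 = 6 stereoisomers in total.

6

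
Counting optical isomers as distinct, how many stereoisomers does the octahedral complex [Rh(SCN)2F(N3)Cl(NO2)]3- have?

15

In an octahedral complex each vertex has one trans partner and four cis neighbours.
Systematic enumeration (placing each ligand type in turn and discarding arrangements equivalent by rotation or reflection) gives 9 geometric isomers.
Of these, 6 lack any improper symmetry element and so occur as enantiomeric pairs, giving 9 + 6 = 15 stereoisomers in total.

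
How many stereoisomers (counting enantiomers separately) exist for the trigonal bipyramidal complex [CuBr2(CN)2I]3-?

In a trigonal bipyramid the two axial positions differ from the three equatorial ones.
Exhaustive case analysis gives 5 geometric isomers.
One of these lacks any improper symmetry element and so occurs as an enantiomeric pair, giving 5 + 1 = 6 stereoisomers in total.

6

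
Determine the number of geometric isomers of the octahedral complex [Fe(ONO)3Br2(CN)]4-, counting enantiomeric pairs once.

3

In an octahedral complex each vertex has one trans partner and four cis neighbours.
The distinct arrangements are (3 in all): ONO mer, Br trans; ONO mer, Br cis; ONO fac, Br cis.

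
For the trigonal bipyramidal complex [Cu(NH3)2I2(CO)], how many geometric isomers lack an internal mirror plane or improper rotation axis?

A trigonal bipyramid has two axial and three equatorial sites, which are chemically inequivalent.
Systematic enumeration (placing each ligand type in turn and discarding arrangements equivalent by rotation or reflection) gives 5 geometric isomers.
One of these lacks any improper symmetry element and so occurs as an enantiomeric pair, giving 5 + 1 = 6 stereoisomers in total.

1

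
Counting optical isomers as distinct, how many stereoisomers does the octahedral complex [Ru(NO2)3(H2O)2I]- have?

An octahedron has six vertices in three trans pairs; every non-trans pair is cis.
There are 3 geometric isomers: NO2 mer, H2O trans; NO2 mer, H2O cis; NO2 fac, H2O cis.
Each arrangement has an internal mirror plane or centre of symmetry, so none is chiral.

3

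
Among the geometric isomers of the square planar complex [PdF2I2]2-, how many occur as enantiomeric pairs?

A square has two trans pairs of vertices; adjacent vertices are cis.
The distinct arrangements are (2 in all): F cis; F trans.
Each arrangement has an internal mirror plane or centre of symmetry, so none is chiral.

0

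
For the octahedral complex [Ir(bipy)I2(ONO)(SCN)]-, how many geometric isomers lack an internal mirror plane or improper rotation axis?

Each bipy is bidentate and must span two cis positions.
Systematic placement gives 4 geometric isomers: I trans; I cis (3 arrangements, 2 chiral).
Of these, 2 lack any improper symmetry element and so occur as enantiomeric pairs, giving 4 + 2 = 6 stereoisomers in total.

2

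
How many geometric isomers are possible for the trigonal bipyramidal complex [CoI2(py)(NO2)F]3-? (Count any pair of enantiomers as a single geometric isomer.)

7

In a trigonal bipyramid the two axial positions differ from the three equatorial ones.
Systematic enumeration (placing each ligand type in turn and discarding arrangements equivalent by rotation or reflection) gives 7 geometric isomers.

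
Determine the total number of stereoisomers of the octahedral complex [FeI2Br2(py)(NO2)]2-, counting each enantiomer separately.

8

In an octahedral complex each vertex has one trans partner and four cis neighbours.
Systematic placement gives 6 geometric isomers: I trans, Br trans; I cis, Br trans; I cis, Br cis (3 arrangements, 2 chiral); I trans, Br cis.
Of these, 2 lack any improper symmetry element and so occur as enantiomeric pairs, giving 6 + 2 = 8 stereoisomers in total.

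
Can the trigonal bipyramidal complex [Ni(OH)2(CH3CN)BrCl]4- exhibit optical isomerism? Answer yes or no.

yes

Exhaustive case analysis gives 7 geometric isomers.
Of these, 3 lack any improper symmetry element and so occur as enantiomeric pairs, giving 7 + 3 = 10 stereoisomers in total.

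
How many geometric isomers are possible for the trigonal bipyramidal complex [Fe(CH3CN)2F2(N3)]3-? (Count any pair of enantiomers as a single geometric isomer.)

5

A trigonal bipyramid has two axial and three equatorial sites, which are chemically inequivalent.
Systematic enumeration (placing each ligand type in turn and discarding arrangements equivalent by rotation or reflection) gives 5 geometric isomers.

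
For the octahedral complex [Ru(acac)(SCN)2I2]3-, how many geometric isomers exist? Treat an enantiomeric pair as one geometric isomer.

The six octahedral sites form three mutually perpendicular trans pairs.
Each acac is bidentate and must span two cis positions.
There are 3 geometric isomers: SCN cis, I trans; SCN cis, I cis (chiral); SCN trans, I cis.

3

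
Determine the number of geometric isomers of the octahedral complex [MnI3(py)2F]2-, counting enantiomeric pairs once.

An octahedron has six vertices in three trans pairs; every non-trans pair is cis.
Working through the distinct placements yields 3 geometric isomers: I mer, py trans; I fac, py cis; I mer, py cis.

3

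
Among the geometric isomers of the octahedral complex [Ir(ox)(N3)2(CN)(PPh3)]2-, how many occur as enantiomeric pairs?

2

In an octahedral complex each vertex has one trans partner and four cis neighbours.
Each ox is bidentate and must span two cis positions.
Systematic placement gives 4 geometric isomers: N3 cis (3 arrangements, 2 chiral); N3 trans.
Of these, 2 lack any improper symmetry element and so occur as enantiomeric pairs, giving 4 + 2 = 6 stereoisomers in total.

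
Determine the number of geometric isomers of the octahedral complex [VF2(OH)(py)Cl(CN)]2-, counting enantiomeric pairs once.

9

Systematic enumeration (placing each ligand type in turn and discarding arrangements equivalent by rotation or reflection) gives 9 geometric isomers.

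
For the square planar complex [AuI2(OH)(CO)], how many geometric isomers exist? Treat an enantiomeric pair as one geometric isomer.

2

A square has two trans pairs of vertices; adjacent vertices are cis.
Systematic placement gives 2 geometric isomers: I cis; I trans.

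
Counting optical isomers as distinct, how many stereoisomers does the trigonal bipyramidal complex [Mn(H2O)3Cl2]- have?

In a trigonal bipyramid the two axial positions differ from the three equatorial ones.
Working through the distinct placements yields 3 geometric isomers: Cl both axial; Cl one axial, one equatorial; Cl both equatorial.
Each arrangement has an internal mirror plane or centre of symmetry, so none is chiral.

3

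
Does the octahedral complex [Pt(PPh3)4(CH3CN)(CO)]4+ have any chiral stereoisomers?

no

Working through the distinct placements yields 2 geometric isomers: CH3CN and CO mutually trans; CH3CN and CO mutually cis.
Each arrangement has an internal mirror plane or centre of symmetry, so none is chiral.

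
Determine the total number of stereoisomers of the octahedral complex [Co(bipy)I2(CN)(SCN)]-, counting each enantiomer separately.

An octahedron has six vertices in three trans pairs; every non-trans pair is cis.
Each bipy is bidentate and must span two cis positions.
There are 4 geometric isomers: I cis (3 arrangements, 2 chiral); I trans.
Of these, 2 lack any improper symmetry element and so occur as enantiomeric pairs, giving 4 + 2 = 6 stereoisomers in total.

6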